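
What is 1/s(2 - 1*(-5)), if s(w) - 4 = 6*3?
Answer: 1/22 ≈ 0.045455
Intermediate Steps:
s(w) = 22 (s(w) = 4 + 6*3 = 4 + 18 = 22)
1/s(2 - 1*(-5)) = 1/22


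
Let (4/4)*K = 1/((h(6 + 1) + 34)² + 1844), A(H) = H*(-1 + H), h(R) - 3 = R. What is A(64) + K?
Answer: 15240961/3780 ≈ 4032.0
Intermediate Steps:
h(R) = 3 + R
K = 1/3780 (K = 1/(((3 + (6 + 1)) + 34)² + 1844) = 1/(((3 + 7) + 34)² + 1844) = 1/((10 + 34)² + 1844) = 1/(44² + 1844) = 1/(1936 + 1844) = 1/3780 ≈ 0.00026455)
A(64) + K = 64*(-1 + 64) + 1/3780 = 64*63 + 1/3780 = 4032 + 1/3780 = 15240961/3780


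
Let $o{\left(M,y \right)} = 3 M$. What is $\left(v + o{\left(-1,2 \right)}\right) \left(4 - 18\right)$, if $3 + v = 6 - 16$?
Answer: $224$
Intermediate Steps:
$v = -13$ ($v = -3 + \left(6 - 16\right) = -3 - 10 = -13$)
$\left(v + o{\left(-1,2 \right)}\right) \left(4 - 18\right) = \left(-13 + 3 \left(-1\right)\right) \left(4 - 18\right) = \left(-13 - 3\right) \left(-14\right) = \left(-16\right) \left(-14\right) = 224$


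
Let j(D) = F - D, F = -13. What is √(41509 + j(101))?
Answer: √41395 ≈ 203.46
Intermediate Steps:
j(D) = -13 - D
√(41509 + j(101)) = √(41509 + (-13 - 1*101)) = √(41509 + (-13 - 101)) = √(41509 - 114) = √41395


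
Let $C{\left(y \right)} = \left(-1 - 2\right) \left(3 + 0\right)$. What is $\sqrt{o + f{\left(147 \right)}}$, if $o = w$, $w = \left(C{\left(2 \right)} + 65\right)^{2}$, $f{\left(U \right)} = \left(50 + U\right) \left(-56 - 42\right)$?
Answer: $7 i \sqrt{330} \approx 127.16 i$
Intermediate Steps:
$C{\left(y \right)} = -9$ ($C{\left(y \right)} = \left(-3\right) 3 = -9$)
$f{\left(U \right)} = -4900 - 98 U$ ($f{\left(U \right)} = \left(50 + U\right) \left(-98\right) = -4900 - 98 U$)
$w = 3136$ ($w = \left(-9 + 65\right)^{2} = 56^{2} = 3136$)
$o = 3136$
$\sqrt{o + f{\left(147 \right)}} = \sqrt{3136 - 19306} = \sqrt{-16170} = 7 i \sqrt{330}$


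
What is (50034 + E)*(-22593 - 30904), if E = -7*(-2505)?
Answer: -3614738793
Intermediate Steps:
E = 17535
(50034 + E)*(-22593 - 30904) = (50034 + 17535)*(-22593 - 30904) = 67569*(-53497) = -3614738793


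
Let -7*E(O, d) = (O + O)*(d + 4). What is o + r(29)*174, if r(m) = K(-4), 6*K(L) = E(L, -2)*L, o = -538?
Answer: -5622/7 ≈ -803.14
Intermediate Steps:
E(O, d) = -2*O*(4 + d)/7 (E(O, d) = -(O + O)*(d + 4)/7 = -2*O*(4 + d)/7)
K(L) = -2*L²/21 (K(L) = ((-2*L*(4 - 2)/7)*L)/6 = ((-2/7*L*2)*L)/6 = ((-4*L/7)*L)/6 = (-4*L²/7)/6 = -2*L²/21)
r(m) = -32/21 (r(m) = -2/21*(-4)² = -2/21*16 = -32/21)
o + r(29)*174 = -538 - 32/21*174 = -538 - 1856/7 = -5622/7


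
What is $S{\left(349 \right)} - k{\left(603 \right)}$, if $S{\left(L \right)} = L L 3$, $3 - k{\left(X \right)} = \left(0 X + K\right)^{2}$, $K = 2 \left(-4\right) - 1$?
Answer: $365481$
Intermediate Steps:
$K = -9$ ($K = -8 - 1 = -9$)
$k{\left(X \right)} = -78$ ($k{\left(X \right)} = 3 - \left(0 X - 9\right)^{2} = 3 - \left(0 - 9\right)^{2} = 3 - \left(-9\right)^{2} = 3 - 81 = -78$)
$S{\left(L \right)} = 3 L^{2}$ ($S{\left(L \right)} = L^{2} \cdot 3 = 3 L^{2}$)
$S{\left(349 \right)} - k{\left(603 \right)} = 3 \cdot 349^{2} - -78 = 3 \cdot 121801 + 78 = 365403 + 78 = 365481$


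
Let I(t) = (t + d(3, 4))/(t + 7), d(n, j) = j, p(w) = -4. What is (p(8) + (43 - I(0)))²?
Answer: 72361/49 ≈ 1476.8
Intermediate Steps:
I(t) = (4 + t)/(7 + t) (I(t) = (t + 4)/(t + 7) = (4 + t)/(7 + t))
(p(8) + (43 - I(0)))² = (-4 + (43 - (4 + 0)/(7 + 0)))² = (-4 + (43 - 4/7))² = (-4 + 297/7)² = (269/7)² = 72361/49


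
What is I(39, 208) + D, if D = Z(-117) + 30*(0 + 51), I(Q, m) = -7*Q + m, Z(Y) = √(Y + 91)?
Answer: 1465 + I*√26 ≈ 1465.0 + 5.099*I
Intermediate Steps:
Z(Y) = √(91 + Y)
I(Q, m) = m - 7*Q
D = 1530 + I*√26 (D = √(91 - 117) + 30*(0 + 51) = √(-26) + 30*51 = I*√26 + 1530 = 1530 + I*√26 ≈ 1530.0 + 5.099*I)
I(39, 208) + D = (208 - 7*39) + (1530 + I*√26) = (208 - 273) + (1530 + I*√26) = -65 + (1530 + I*√26) = 1465 + I*√26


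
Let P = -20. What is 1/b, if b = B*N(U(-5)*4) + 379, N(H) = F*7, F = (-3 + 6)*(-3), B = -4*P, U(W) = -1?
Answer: -1/4661 ≈ -0.00021455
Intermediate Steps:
B = 80 (B = -4*(-20) = 80)
F = -9 (F = 3*(-3) = -9)
N(H) = -63 (N(H) = -9*7 = -63)
b = -4661 (b = 80*(-63) + 379 = -5040 + 379 = -4661)
1/b = 1/(-4661) = -1/4661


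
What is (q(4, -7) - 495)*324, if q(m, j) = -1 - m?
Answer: -162000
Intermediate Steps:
(q(4, -7) - 495)*324 = ((-1 - 1*4) - 495)*324 = ((-1 - 4) - 495)*324 = (-5 - 495)*324 = -500*324 = -162000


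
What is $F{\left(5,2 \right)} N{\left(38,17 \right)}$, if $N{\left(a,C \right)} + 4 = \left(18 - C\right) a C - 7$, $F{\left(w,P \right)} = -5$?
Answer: $-3175$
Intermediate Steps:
$N{\left(a,C \right)} = -11 + C a \left(18 - C\right)$ ($N{\left(a,C \right)} = -4 + \left(\left(18 - C\right) a C - 7\right) = -4 + \left(a \left(18 - C\right) C - 7\right) = -4 + \left(C a \left(18 - C\right) - 7\right) = -4 + \left(-7 + C a \left(18 - C\right)\right) = -11 + C a \left(18 - C\right)$)
$F{\left(5,2 \right)} N{\left(38,17 \right)} = - 5 \left(-11 - 38 \cdot 17^{2} + 18 \cdot 17 \cdot 38\right) = - 5 \left(-11 - 38 \cdot 289 + 11628\right) = - 5 \left(-11 - 10982 + 11628\right) = \left(-5\right) 635 = -3175$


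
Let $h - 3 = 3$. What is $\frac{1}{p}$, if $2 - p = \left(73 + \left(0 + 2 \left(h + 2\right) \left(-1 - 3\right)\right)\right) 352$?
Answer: $- \frac{1}{3166} \approx -0.00031586$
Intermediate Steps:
$h = 6$ ($h = 3 + 3 = 6$)
$p = -3166$ ($p = 2 - \left(73 + \left(0 + 2 \left(6 + 2\right) \left(-1 - 3\right)\right)\right) 352 = 2 - \left(73 + \left(0 + 2 \cdot 8 \left(-4\right)\right)\right) 352 = 2 - \left(73 + \left(0 + 2 \left(-32\right)\right)\right) 352 = 2 - \left(73 + \left(0 - 64\right)\right) 352 = 2 - \left(73 - 64\right) 352 = 2 - 9 \cdot 352 = 2 - 3168 = -3166$)
$\frac{1}{p} = \frac{1}{-3166} = - \frac{1}{3166}$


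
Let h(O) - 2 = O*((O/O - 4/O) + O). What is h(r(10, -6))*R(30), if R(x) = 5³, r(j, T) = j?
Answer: 13500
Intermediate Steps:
R(x) = 125
h(O) = 2 + O*(1 + O - 4/O) (h(O) = 2 + O*((O/O - 4/O) + O) = 2 + O*((1 - 4/O) + O) = 2 + O*(1 + O - 4/O))
h(r(10, -6))*R(30) = (-2 + 10 + 10²)*125 = (-2 + 10 + 100)*125 = 108*125 = 13500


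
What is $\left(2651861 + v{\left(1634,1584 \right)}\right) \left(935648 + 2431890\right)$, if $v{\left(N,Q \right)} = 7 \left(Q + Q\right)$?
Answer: $9004921210906$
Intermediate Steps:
$v{\left(N,Q \right)} = 14 Q$ ($v{\left(N,Q \right)} = 7 \cdot 2 Q = 14 Q$)
$\left(2651861 + v{\left(1634,1584 \right)}\right) \left(935648 + 2431890\right) = \left(2651861 + 14 \cdot 1584\right) \left(935648 + 2431890\right) = \left(2651861 + 22176\right) 3367538 = 2674037 \cdot 3367538 = 9004921210906$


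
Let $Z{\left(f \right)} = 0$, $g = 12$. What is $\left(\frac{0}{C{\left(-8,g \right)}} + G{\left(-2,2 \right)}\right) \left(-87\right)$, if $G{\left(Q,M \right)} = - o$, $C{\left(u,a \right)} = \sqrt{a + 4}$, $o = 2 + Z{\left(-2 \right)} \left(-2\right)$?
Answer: $174$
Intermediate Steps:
$o = 2$ ($o = 2 + 0 \left(-2\right) = 2 + 0 = 2$)
$C{\left(u,a \right)} = \sqrt{4 + a}$
$G{\left(Q,M \right)} = -2$ ($G{\left(Q,M \right)} = \left(-1\right) 2 = -2$)
$\left(\frac{0}{C{\left(-8,g \right)}} + G{\left(-2,2 \right)}\right) \left(-87\right) = \left(\frac{0}{\sqrt{4 + 12}} - 2\right) \left(-87\right) = \left(\frac{0}{\sqrt{16}} - 2\right) \left(-87\right) = \left(\frac{0}{4} - 2\right) \left(-87\right) = \left(0 \cdot \frac{1}{4} - 2\right) \left(-87\right) = \left(0 - 2\right) \left(-87\right) = \left(-2\right) \left(-87\right) = 174$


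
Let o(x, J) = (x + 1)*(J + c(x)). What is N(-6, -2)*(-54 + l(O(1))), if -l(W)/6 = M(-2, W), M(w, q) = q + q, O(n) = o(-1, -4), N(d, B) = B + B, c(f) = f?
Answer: 216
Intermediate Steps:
o(x, J) = (1 + x)*(J + x) (o(x, J) = (x + 1)*(J + x) = (1 + x)*(J + x))
N(d, B) = 2*B
O(n) = 0 (O(n) = -4 - 1 + (-1)² - 4*(-1) = -4 - 1 + 1 + 4 = 0)
M(w, q) = 2*q
l(W) = -12*W
N(-6, -2)*(-54 + l(O(1))) = (2*(-2))*(-54 - 12*0) = -4*(-54 + 0) = -4*(-54) = 216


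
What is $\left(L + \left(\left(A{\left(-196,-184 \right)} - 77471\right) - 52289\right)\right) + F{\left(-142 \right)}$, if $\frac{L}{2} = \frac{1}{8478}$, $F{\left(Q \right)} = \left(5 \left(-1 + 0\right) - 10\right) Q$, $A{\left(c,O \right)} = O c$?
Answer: $- \frac{388148273}{4239} \approx -91566.0$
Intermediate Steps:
$F{\left(Q \right)} = - 15 Q$ ($F{\left(Q \right)} = \left(5 \left(-1\right) - 10\right) Q = \left(-5 - 10\right) Q = - 15 Q$)
$L = \frac{1}{4239}$ ($L = \frac{2}{8478} = 2 \cdot \frac{1}{8478} = \frac{1}{4239} \approx 0.0002359$)
$\left(L + \left(\left(A{\left(-196,-184 \right)} - 77471\right) - 52289\right)\right) + F{\left(-142 \right)} = \left(\frac{1}{4239} - 93696\right) - -2130 = \left(\frac{1}{4239} + \left(\left(36064 - 77471\right) - 52289\right)\right) + 2130 = \left(\frac{1}{4239} - 93696\right) + 2130 = - \frac{397177343}{4239} + 2130 = - \frac{388148273}{4239}$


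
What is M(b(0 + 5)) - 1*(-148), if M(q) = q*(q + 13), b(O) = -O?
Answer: 108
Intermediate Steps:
M(q) = q*(13 + q)
M(b(0 + 5)) - 1*(-148) = (-(0 + 5))*(13 - (0 + 5)) - 1*(-148) = (-1*5)*(13 - 1*5) + 148 = -5*(13 - 5) + 148 = -5*8 + 148 = -40 + 148 = 108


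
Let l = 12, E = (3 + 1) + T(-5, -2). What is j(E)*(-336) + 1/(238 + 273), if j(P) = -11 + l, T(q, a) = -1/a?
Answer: -171695/511 ≈ -336.00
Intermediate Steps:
E = 9/2 (E = (3 + 1) - 1/(-2) = 4 - 1*(-½) = 4 + ½ = 9/2 ≈ 4.5000)
j(P) = 1 (j(P) = -11 + 12 = 1)
j(E)*(-336) + 1/(238 + 273) = 1*(-336) + 1/(238 + 273) = -336 + 1/511 = -171695/511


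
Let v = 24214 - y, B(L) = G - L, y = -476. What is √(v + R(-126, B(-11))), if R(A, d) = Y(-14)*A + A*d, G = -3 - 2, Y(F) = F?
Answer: √25698 ≈ 160.31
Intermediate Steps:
G = -5
B(L) = -5 - L
R(A, d) = -14*A + A*d
v = 24690 (v = 24214 - 1*(-476) = 24214 + 476 = 24690)
√(v + R(-126, B(-11))) = √(24690 - 126*(-14 + (-5 - 1*(-11)))) = √(24690 - 126*(-14 + (-5 + 11))) = √(24690 - 126*(-14 + 6)) = √(24690 - 126*(-8)) = √(24690 + 1008) = √25698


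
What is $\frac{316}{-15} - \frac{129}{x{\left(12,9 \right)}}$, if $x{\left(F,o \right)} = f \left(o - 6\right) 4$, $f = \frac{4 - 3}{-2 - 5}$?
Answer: $\frac{3251}{60} \approx 54.183$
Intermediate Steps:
$f = - \frac{1}{7}$ ($f = 1 \frac{1}{-7} = 1 \left(- \frac{1}{7}\right) = - \frac{1}{7} \approx -0.14286$)
$x{\left(F,o \right)} = \frac{24}{7} - \frac{4 o}{7}$ ($x{\left(F,o \right)} = - \frac{o - 6}{7} \cdot 4 = - \frac{-6 + o}{7} \cdot 4 = \left(\frac{6}{7} - \frac{o}{7}\right) 4 = \frac{24}{7} - \frac{4 o}{7}$)
$\frac{316}{-15} - \frac{129}{x{\left(12,9 \right)}} = \frac{316}{-15} - \frac{129}{\frac{24}{7} - \frac{36}{7}} = 316 \left(- \frac{1}{15}\right) - \frac{129}{\frac{24}{7} - \frac{36}{7}} = - \frac{316}{15} - \frac{129}{- \frac{12}{7}} = - \frac{316}{15} - - \frac{301}{4} = - \frac{316}{15} + \frac{301}{4} = \frac{3251}{60}$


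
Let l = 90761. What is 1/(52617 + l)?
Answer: 1/143378 ≈ 6.9746e-6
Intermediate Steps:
1/(52617 + l) = 1/(52617 + 90761) = 1/143378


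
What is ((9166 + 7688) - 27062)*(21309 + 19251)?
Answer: -414036480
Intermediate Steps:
((9166 + 7688) - 27062)*(21309 + 19251) = (16854 - 27062)*40560 = -10208*40560 = -414036480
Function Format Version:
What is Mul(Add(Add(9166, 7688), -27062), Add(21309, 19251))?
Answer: -414036480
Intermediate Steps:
Mul(Add(Add(9166, 7688), -27062), Add(21309, 19251)) = Mul(Add(16854, -27062), 40560) = Mul(-10208, 40560) = -414036480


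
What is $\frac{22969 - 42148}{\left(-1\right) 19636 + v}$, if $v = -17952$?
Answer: $\frac{19179}{37588} \approx 0.51024$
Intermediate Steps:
$\frac{22969 - 42148}{\left(-1\right) 19636 + v} = \frac{22969 - 42148}{\left(-1\right) 19636 - 17952} = - \frac{19179}{-19636 - 17952} = - \frac{19179}{-37588} = \left(-19179\right) \left(- \frac{1}{37588}\right) = \frac{19179}{37588}$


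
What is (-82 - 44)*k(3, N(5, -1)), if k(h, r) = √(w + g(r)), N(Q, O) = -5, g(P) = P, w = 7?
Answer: -126*√2 ≈ -178.19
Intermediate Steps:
k(h, r) = √(7 + r)
(-82 - 44)*k(3, N(5, -1)) = (-82 - 44)*√(7 - 5) = -126*√2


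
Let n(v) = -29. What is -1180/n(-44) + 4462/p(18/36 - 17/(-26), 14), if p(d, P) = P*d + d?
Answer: 1947674/6525 ≈ 298.49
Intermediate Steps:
p(d, P) = d + P*d
-1180/n(-44) + 4462/p(18/36 - 17/(-26), 14) = -1180/(-29) + 4462/(((18/36 - 17/(-26))*(1 + 14))) = -1180*(-1/29) + 4462/(((18*(1/36) - 17*(-1/26))*15)) = 1180/29 + 4462/(((½ + 17/26)*15)) = 1180/29 + 4462/(((15/13)*15)) = 1180/29 + 4462/(225/13) = 1180/29 + 4462*(13/225) = 1180/29 + 58006/225 = 1947674/6525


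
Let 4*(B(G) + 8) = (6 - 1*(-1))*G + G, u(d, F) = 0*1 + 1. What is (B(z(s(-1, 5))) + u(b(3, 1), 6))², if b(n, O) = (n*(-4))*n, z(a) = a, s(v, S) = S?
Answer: 9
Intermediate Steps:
b(n, O) = -4*n² (b(n, O) = (-4*n)*n = -4*n²)
u(d, F) = 1 (u(d, F) = 0 + 1 = 1)
B(G) = -8 + 2*G (B(G) = -8 + ((6 - 1*(-1))*G + G)/4 = -8 + ((6 + 1)*G + G)/4 = -8 + (7*G + G)/4 = -8 + (8*G)/4 = -8 + 2*G)
(B(z(s(-1, 5))) + u(b(3, 1), 6))² = ((-8 + 2*5) + 1)² = ((-8 + 10) + 1)² = (2 + 1)² = 3² = 9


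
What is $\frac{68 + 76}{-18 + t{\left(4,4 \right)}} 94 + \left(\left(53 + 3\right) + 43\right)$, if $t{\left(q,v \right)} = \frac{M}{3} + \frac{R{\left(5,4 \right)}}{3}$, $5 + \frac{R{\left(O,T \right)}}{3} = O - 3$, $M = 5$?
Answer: $- \frac{17433}{29} \approx -601.14$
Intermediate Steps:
$R{\left(O,T \right)} = -24 + 3 O$ ($R{\left(O,T \right)} = -15 + 3 \left(O - 3\right) = -15 + 3 \left(-3 + O\right) = -15 + \left(-9 + 3 O\right) = -24 + 3 O$)
$t{\left(q,v \right)} = - \frac{4}{3}$ ($t{\left(q,v \right)} = \frac{5}{3} + \frac{-24 + 3 \cdot 5}{3} = 5 \cdot \frac{1}{3} + \left(-24 + 15\right) \frac{1}{3} = \frac{5}{3} - 3 = - \frac{4}{3}$)
$\frac{68 + 76}{-18 + t{\left(4,4 \right)}} 94 + \left(\left(53 + 3\right) + 43\right) = \frac{68 + 76}{-18 - \frac{4}{3}} \cdot 94 + \left(\left(53 + 3\right) + 43\right) = \frac{144}{- \frac{58}{3}} \cdot 94 + \left(56 + 43\right) = 144 \left(- \frac{3}{58}\right) 94 + 99 = \left(- \frac{216}{29}\right) 94 + 99 = - \frac{20304}{29} + 99 = - \frac{17433}{29}$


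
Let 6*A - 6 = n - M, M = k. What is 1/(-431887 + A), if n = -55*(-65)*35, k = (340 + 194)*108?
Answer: -6/2523863 ≈ -2.3773e-6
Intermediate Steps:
k = 57672 (k = 534*108 = 57672)
M = 57672
n = 125125 (n = 3575*35 = 125125)
A = 67459/6 (A = 1 + (125125 - 1*57672)/6 = 1 + (125125 - 57672)/6 = 1 + (1/6)*67453 = 1 + 67453/6 = 67459/6 ≈ 11243.)
1/(-431887 + A) = 1/(-431887 + 67459/6) = 1/(-2523863/6) = -6/2523863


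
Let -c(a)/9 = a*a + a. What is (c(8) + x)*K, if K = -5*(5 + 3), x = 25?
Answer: 24920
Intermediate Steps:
c(a) = -9*a - 9*a**2 (c(a) = -9*(a*a + a) = -9*(a**2 + a) = -9*(a + a**2) = -9*a - 9*a**2)
K = -40 (K = -5*8 = -40)
(c(8) + x)*K = (-9*8*(1 + 8) + 25)*(-40) = (-9*8*9 + 25)*(-40) = (-648 + 25)*(-40) = -623*(-40) = 24920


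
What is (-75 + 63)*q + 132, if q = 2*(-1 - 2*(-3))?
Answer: 12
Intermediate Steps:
q = 10 (q = 2*(-1 + 6) = 2*5 = 10)
(-75 + 63)*q + 132 = (-75 + 63)*10 + 132 = -12*10 + 132 = -120 + 132 = 12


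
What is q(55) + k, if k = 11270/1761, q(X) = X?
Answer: 108125/1761 ≈ 61.400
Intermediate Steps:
k = 11270/1761 (k = 11270*(1/1761) = 11270/1761 ≈ 6.3998)
q(55) + k = 55 + 11270/1761 = 108125/1761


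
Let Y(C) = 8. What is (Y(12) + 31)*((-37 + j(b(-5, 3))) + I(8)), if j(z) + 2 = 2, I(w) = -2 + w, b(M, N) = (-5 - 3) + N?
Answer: -1209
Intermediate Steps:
b(M, N) = -8 + N
j(z) = 0 (j(z) = -2 + 2 = 0)
(Y(12) + 31)*((-37 + j(b(-5, 3))) + I(8)) = (8 + 31)*((-37 + 0) + (-2 + 8)) = 39*(-37 + 6) = 39*(-31) = -1209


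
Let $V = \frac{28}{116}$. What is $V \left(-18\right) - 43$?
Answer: $- \frac{1373}{29} \approx -47.345$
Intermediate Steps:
$V = \frac{7}{29}$ ($V = 28 \cdot \frac{1}{116} = \frac{7}{29} \approx 0.24138$)
$V \left(-18\right) - 43 = \frac{7}{29} \left(-18\right) - 43 = - \frac{126}{29} - 43 = - \frac{1373}{29}$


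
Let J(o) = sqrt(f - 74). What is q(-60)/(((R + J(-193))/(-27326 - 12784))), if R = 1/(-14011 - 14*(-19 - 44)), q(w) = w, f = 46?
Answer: -31596251400/4826377949 - 829654369261200*I*sqrt(7)/4826377949 ≈ -6.5466 - 4.548e+5*I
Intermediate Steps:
R = -1/13129 (R = 1/(-14011 - 14*(-63)) = 1/(-14011 + 882) = 1/(-13129) = -1/13129 ≈ -7.6167e-5)
J(o) = 2*I*sqrt(7) (J(o) = sqrt(46 - 74) = sqrt(-28) = 2*I*sqrt(7))
q(-60)/(((R + J(-193))/(-27326 - 12784))) = -60*(-27326 - 12784)/(-1/13129 + 2*I*sqrt(7)) = -60*(-40110/(-1/13129 + 2*I*sqrt(7))) = -60/(1/526604190 - I*sqrt(7)/20055)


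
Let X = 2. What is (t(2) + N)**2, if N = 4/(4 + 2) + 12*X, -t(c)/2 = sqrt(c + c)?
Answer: 3844/9 ≈ 427.11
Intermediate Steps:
t(c) = -2*sqrt(2)*sqrt(c) (t(c) = -2*sqrt(c + c) = -2*sqrt(2)*sqrt(c))
N = 74/3 (N = 4/(4 + 2) + 12*2 = 4/6 + 24 = (1/6)*4 + 24 = 2/3 + 24 = 74/3 ≈ 24.667)
(t(2) + N)**2 = (-2*sqrt(2)*sqrt(2) + 74/3)**2 = (-4 + 74/3)**2 = (62/3)**2 = 3844/9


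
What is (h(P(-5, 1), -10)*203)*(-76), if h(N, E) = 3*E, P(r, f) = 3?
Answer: 462840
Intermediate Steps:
(h(P(-5, 1), -10)*203)*(-76) = ((3*(-10))*203)*(-76) = -30*203*(-76) = -6090*(-76) = 462840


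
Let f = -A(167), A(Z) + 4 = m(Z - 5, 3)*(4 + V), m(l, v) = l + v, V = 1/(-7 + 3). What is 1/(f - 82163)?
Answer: -4/331111 ≈ -1.2081e-5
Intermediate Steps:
V = -1/4 (V = 1/(-4) = -1/4 ≈ -0.25000)
A(Z) = -23/2 + 15*Z/4 (A(Z) = -4 + ((Z - 5) + 3)*(4 - 1/4) = -4 + ((-5 + Z) + 3)*(15/4) = -4 + (-2 + Z)*(15/4) = -4 + (-15/2 + 15*Z/4) = -23/2 + 15*Z/4)
f = -2459/4 (f = -(-23/2 + (15/4)*167) = -(-23/2 + 2505/4) = -1*2459/4 = -2459/4 ≈ -614.75)
1/(f - 82163) = 1/(-2459/4 - 82163) = 1/(-331111/4) = -4/331111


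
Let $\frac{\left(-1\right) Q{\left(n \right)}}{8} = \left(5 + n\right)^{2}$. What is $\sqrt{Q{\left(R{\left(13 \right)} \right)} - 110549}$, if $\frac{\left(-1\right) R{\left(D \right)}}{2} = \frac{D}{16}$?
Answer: $\frac{i \sqrt{1770242}}{4} \approx 332.63 i$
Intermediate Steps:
$R{\left(D \right)} = - \frac{D}{8}$ ($R{\left(D \right)} = - 2 \frac{D}{16} = - \frac{D}{8}$)
$Q{\left(n \right)} = - 8 \left(5 + n\right)^{2}$
$\sqrt{Q{\left(R{\left(13 \right)} \right)} - 110549} = \sqrt{- 8 \left(5 - \frac{13}{8}\right)^{2} - 110549} = \sqrt{- 8 \left(\frac{27}{8}\right)^{2} - 110549} = \sqrt{\left(-8\right) \frac{729}{64} - 110549} = \sqrt{- \frac{729}{8} - 110549} = \sqrt{- \frac{885121}{8}} = \frac{i \sqrt{1770242}}{4}$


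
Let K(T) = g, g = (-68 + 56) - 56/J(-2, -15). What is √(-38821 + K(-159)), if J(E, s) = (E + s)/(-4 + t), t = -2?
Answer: I*√11228449/17 ≈ 197.11*I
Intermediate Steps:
J(E, s) = -E/6 - s/6 (J(E, s) = (E + s)/(-4 - 2) = (E + s)/(-6) = (E + s)*(-⅙) = -E/6 - s/6)
g = -540/17 (g = (-68 + 56) - 56/(-⅙*(-2) - ⅙*(-15)) = -12 - 56/(⅓ + 5/2) = -12 - 56/17/6 = -12 - 56*6/17 = -12 - 336/17 = -540/17 ≈ -31.765)
K(T) = -540/17
√(-38821 + K(-159)) = √(-38821 - 540/17) = √(-660497/17) = I*√11228449/17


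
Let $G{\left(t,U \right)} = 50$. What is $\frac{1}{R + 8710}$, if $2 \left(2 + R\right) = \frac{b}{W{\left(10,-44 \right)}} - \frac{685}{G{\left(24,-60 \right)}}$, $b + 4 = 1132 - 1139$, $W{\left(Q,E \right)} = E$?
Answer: $\frac{40}{348051} \approx 0.00011493$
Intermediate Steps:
$b = -11$ ($b = -4 + \left(1132 - 1139\right) = -4 - 7 = -11$)
$R = - \frac{349}{40}$ ($R = -2 + \frac{- \frac{11}{-44} - \frac{685}{50}}{2} = -2 + \frac{\left(-11\right) \left(- \frac{1}{44}\right) - \frac{137}{10}}{2} = -2 + \frac{\frac{1}{4} - \frac{137}{10}}{2} = -2 + \frac{1}{2} \left(- \frac{269}{20}\right) = -2 - \frac{269}{40} = - \frac{349}{40} \approx -8.725$)
$\frac{1}{R + 8710} = \frac{1}{- \frac{349}{40} + 8710} = \frac{1}{\frac{348051}{40}} = \frac{40}{348051}$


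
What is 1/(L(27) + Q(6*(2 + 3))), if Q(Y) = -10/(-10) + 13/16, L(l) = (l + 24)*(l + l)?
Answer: 16/44093 ≈ 0.00036287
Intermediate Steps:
L(l) = 2*l*(24 + l) (L(l) = (24 + l)*(2*l) = 2*l*(24 + l))
Q(Y) = 29/16 (Q(Y) = -10*(-⅒) + 13*(1/16) = 1 + 13/16 = 29/16)
1/(L(27) + Q(6*(2 + 3))) = 1/(2*27*(24 + 27) + 29/16) = 1/(2*27*51 + 29/16) = 1/(2754 + 29/16) = 1/(44093/16) = 16/44093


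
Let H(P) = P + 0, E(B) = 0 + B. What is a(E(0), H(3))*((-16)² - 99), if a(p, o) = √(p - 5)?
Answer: 157*I*√5 ≈ 351.06*I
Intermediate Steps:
E(B) = B
H(P) = P
a(p, o) = √(-5 + p)
a(E(0), H(3))*((-16)² - 99) = √(-5 + 0)*((-16)² - 99) = √(-5)*(256 - 99) = (I*√5)*157 = 157*I*√5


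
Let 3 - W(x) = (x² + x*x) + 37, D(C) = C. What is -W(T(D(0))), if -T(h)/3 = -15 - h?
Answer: 4084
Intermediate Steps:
T(h) = 45 + 3*h (T(h) = -3*(-15 - h) = 45 + 3*h)
W(x) = -34 - 2*x² (W(x) = 3 - ((x² + x*x) + 37) = 3 - ((x² + x²) + 37) = 3 - (2*x² + 37) = 3 - (37 + 2*x²) = 3 + (-37 - 2*x²) = -34 - 2*x²)
-W(T(D(0))) = -(-34 - 2*(45 + 3*0)²) = -(-34 - 2*(45 + 0)²) = -(-34 - 2*45²) = -(-34 - 2*2025) = -(-34 - 4050) = -1*(-4084) = 4084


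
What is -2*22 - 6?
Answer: -50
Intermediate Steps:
-2*22 - 6 = -44 - 6 = -50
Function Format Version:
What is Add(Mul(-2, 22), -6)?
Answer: -50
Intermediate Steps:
Add(Mul(-2, 22), -6) = Add(-44, -6) = -50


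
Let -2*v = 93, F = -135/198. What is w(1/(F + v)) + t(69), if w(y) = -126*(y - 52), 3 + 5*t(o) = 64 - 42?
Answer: 5673077/865 ≈ 6558.5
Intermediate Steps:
t(o) = 19/5 (t(o) = -⅗ + (64 - 42)/5 = -⅗ + (⅕)*22 = -⅗ + 22/5 = 19/5)
F = -15/22 (F = -135*1/198 = -15/22 ≈ -0.68182)
v = -93/2 (v = -½*93 = -93/2 ≈ -46.500)
w(y) = 6552 - 126*y (w(y) = -126*(-52 + y) = 6552 - 126*y)
w(1/(F + v)) + t(69) = (6552 - 126/(-15/22 - 93/2)) + 19/5 = (6552 - 126/(-519/11)) + 19/5 = (6552 - 126*(-11/519)) + 19/5 = (6552 + 462/173) + 19/5 = 1133958/173 + 19/5 = 5673077/865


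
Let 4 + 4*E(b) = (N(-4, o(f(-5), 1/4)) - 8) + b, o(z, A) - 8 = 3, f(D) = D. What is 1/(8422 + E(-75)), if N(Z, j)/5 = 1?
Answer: 2/16803 ≈ 0.00011903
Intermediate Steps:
o(z, A) = 11 (o(z, A) = 8 + 3 = 11)
N(Z, j) = 5 (N(Z, j) = 5*1 = 5)
E(b) = -7/4 + b/4 (E(b) = -1 + ((5 - 8) + b)/4 = -1 + (-3 + b)/4 = -1 + (-¾ + b/4) = -7/4 + b/4)
1/(8422 + E(-75)) = 1/(8422 + (-7/4 + (¼)*(-75))) = 1/(8422 + (-7/4 - 75/4)) = 1/(8422 - 41/2) = 1/(16803/2) = 2/16803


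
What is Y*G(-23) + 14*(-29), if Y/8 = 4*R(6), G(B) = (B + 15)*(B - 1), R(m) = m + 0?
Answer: 36458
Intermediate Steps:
R(m) = m
G(B) = (-1 + B)*(15 + B) (G(B) = (15 + B)*(-1 + B) = (-1 + B)*(15 + B))
Y = 192 (Y = 8*(4*6) = 8*24 = 192)
Y*G(-23) + 14*(-29) = 192*(-15 + (-23)**2 + 14*(-23)) + 14*(-29) = 192*(-15 + 529 - 322) - 406 = 192*192 - 406 = 36864 - 406 = 36458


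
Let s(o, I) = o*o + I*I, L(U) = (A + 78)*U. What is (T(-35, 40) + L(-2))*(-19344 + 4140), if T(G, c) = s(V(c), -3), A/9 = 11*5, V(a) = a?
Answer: -7039452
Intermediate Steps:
A = 495 (A = 9*(11*5) = 9*55 = 495)
L(U) = 573*U (L(U) = (495 + 78)*U = 573*U)
s(o, I) = I² + o² (s(o, I) = o² + I² = I² + o²)
T(G, c) = 9 + c² (T(G, c) = (-3)² + c² = 9 + c²)
(T(-35, 40) + L(-2))*(-19344 + 4140) = ((9 + 40²) + 573*(-2))*(-19344 + 4140) = ((9 + 1600) - 1146)*(-15204) = (1609 - 1146)*(-15204) = 463*(-15204) = -7039452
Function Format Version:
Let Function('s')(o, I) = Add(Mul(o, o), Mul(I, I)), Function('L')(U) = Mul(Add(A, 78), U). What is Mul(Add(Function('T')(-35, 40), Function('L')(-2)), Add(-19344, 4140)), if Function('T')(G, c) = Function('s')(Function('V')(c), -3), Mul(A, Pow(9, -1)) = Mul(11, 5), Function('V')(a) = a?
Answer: -7039452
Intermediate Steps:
A = 495 (A = Mul(9, Mul(11, 5)) = Mul(9, 55) = 495)
Function('L')(U) = Mul(573, U) (Function('L')(U) = Mul(Add(495, 78), U) = Mul(573, U))
Function('s')(o, I) = Add(Pow(I, 2), Pow(o, 2)) (Function('s')(o, I) = Add(Pow(o, 2), Pow(I, 2)) = Add(Pow(I, 2), Pow(o, 2)))
Function('T')(G, c) = Add(9, Pow(c, 2)) (Function('T')(G, c) = Add(Pow(-3, 2), Pow(c, 2)) = Add(9, Pow(c, 2)))
Mul(Add(Function('T')(-35, 40), Function('L')(-2)), Add(-19344, 4140)) = Mul(Add(Add(9, Pow(40, 2)), Mul(573, -2)), Add(-19344, 4140)) = Mul(Add(Add(9, 1600), -1146), -15204) = Mul(Add(1609, -1146), -15204) = Mul(463, -15204) = -7039452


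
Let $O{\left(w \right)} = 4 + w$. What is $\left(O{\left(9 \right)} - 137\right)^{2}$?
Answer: $15376$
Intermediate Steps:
$\left(O{\left(9 \right)} - 137\right)^{2} = \left(\left(4 + 9\right) - 137\right)^{2} = \left(13 - 137\right)^{2} = \left(-124\right)^{2} = 15376$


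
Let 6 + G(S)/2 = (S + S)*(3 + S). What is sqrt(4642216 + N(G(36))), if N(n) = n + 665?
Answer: sqrt(4648485) ≈ 2156.0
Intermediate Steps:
G(S) = -12 + 4*S*(3 + S) (G(S) = -12 + 2*((S + S)*(3 + S)) = -12 + 2*((2*S)*(3 + S)) = -12 + 2*(2*S*(3 + S)) = -12 + 4*S*(3 + S))
N(n) = 665 + n
sqrt(4642216 + N(G(36))) = sqrt(4642216 + (665 + (-12 + 4*36**2 + 12*36))) = sqrt(4642216 + (665 + (-12 + 4*1296 + 432))) = sqrt(4642216 + (665 + (-12 + 5184 + 432))) = sqrt(4642216 + (665 + 5604)) = sqrt(4642216 + 6269) = sqrt(4648485)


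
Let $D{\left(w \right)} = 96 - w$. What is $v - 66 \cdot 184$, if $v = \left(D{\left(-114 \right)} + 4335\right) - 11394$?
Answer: $-18993$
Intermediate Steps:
$v = -6849$ ($v = \left(\left(96 - -114\right) + 4335\right) - 11394 = \left(\left(96 + 114\right) + 4335\right) - 11394 = \left(210 + 4335\right) - 11394 = 4545 - 11394 = -6849$)
$v - 66 \cdot 184 = -6849 - 66 \cdot 184 = -6849 - 12144 = -18993$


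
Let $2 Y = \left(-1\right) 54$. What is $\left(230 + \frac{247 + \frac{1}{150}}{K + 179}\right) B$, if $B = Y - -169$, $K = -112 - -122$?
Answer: $\frac{66512303}{2025} \approx 32846.0$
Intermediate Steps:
$K = 10$ ($K = -112 + 122 = 10$)
$Y = -27$ ($Y = \frac{\left(-1\right) 54}{2} = \frac{1}{2} \left(-54\right) = -27$)
$B = 142$ ($B = -27 - -169 = -27 + 169 = 142$)
$\left(230 + \frac{247 + \frac{1}{150}}{K + 179}\right) B = \left(230 + \frac{247 + \frac{1}{150}}{10 + 179}\right) 142 = \left(230 + \frac{247 + \frac{1}{150}}{189}\right) 142 = \left(230 + \frac{37051}{150} \cdot \frac{1}{189}\right) 142 = \left(230 + \frac{5293}{4050}\right) 142 = \frac{936793}{4050} \cdot 142 = \frac{66512303}{2025}$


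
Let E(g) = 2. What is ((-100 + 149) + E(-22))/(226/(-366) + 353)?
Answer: 9333/64486 ≈ 0.14473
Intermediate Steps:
((-100 + 149) + E(-22))/(226/(-366) + 353) = ((-100 + 149) + 2)/(226/(-366) + 353) = (49 + 2)/(226*(-1/366) + 353) = 51/(-113/183 + 353) = 51/(64486/183) = 51*(183/64486) = 9333/64486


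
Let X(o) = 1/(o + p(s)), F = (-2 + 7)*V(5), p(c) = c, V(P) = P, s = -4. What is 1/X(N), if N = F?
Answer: 21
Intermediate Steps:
F = 25 (F = (-2 + 7)*5 = 5*5 = 25)
N = 25
X(o) = 1/(-4 + o) (X(o) = 1/(o - 4) = 1/(-4 + o))
1/X(N) = 1/(1/(-4 + 25)) = 1/(1/21) = 21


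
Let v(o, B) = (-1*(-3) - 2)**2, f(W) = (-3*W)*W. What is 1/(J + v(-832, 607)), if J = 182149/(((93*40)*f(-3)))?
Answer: -100440/81709 ≈ -1.2292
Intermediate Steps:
f(W) = -3*W**2
v(o, B) = 1 (v(o, B) = (3 - 2)**2 = 1**2 = 1)
J = -182149/100440 (J = 182149/(((93*40)*(-3*(-3)**2))) = 182149/((3720*(-3*9))) = 182149/((3720*(-27))) = 182149/(-100440) = 182149*(-1/100440) = -182149/100440 ≈ -1.8135)
1/(J + v(-832, 607)) = 1/(-182149/100440 + 1) = 1/(-81709/100440) = -100440/81709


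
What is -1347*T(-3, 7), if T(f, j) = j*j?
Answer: -66003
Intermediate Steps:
T(f, j) = j²
-1347*T(-3, 7) = -1347*7² = -1347*49 = -66003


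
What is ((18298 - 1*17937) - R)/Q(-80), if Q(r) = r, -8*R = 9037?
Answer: -2385/128 ≈ -18.633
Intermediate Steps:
R = -9037/8 (R = -1/8*9037 = -9037/8 ≈ -1129.6)
((18298 - 1*17937) - R)/Q(-80) = ((18298 - 1*17937) - 1*(-9037/8))/(-80) = ((18298 - 17937) + 9037/8)*(-1/80) = (361 + 9037/8)*(-1/80) = (11925/8)*(-1/80) = -2385/128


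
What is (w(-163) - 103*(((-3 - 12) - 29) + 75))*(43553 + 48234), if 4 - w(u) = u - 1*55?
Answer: -272699177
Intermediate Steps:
w(u) = 59 - u (w(u) = 4 - (u - 1*55) = 4 - (u - 55) = 4 - (-55 + u) = 4 + (55 - u) = 59 - u)
(w(-163) - 103*(((-3 - 12) - 29) + 75))*(43553 + 48234) = ((59 - 1*(-163)) - 103*(((-3 - 12) - 29) + 75))*(43553 + 48234) = ((59 + 163) - 103*((-15 - 29) + 75))*91787 = (222 - 103*(-44 + 75))*91787 = (222 - 103*31)*91787 = (222 - 3193)*91787 = -2971*91787 = -272699177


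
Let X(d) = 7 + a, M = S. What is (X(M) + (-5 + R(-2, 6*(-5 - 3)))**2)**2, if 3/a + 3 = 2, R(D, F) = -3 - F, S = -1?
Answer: 2572816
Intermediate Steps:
a = -3 (a = 3/(-3 + 2) = 3/(-1) = 3*(-1) = -3)
M = -1
X(d) = 4 (X(d) = 7 - 3 = 4)
(X(M) + (-5 + R(-2, 6*(-5 - 3)))**2)**2 = (4 + (-5 + (-3 - 6*(-5 - 3)))**2)**2 = (4 + (-5 + (-3 - 6*(-8)))**2)**2 = (4 + (-5 + (-3 - 1*(-48)))**2)**2 = (4 + (-5 + (-3 + 48))**2)**2 = (4 + (-5 + 45)**2)**2 = (4 + 40**2)**2 = (4 + 1600)**2 = 1604**2 = 2572816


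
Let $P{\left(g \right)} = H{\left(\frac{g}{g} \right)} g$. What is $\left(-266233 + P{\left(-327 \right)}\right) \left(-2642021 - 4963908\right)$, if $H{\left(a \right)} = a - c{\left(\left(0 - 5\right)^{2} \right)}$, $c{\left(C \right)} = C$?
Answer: $1965257964665$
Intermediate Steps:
$H{\left(a \right)} = -25 + a$ ($H{\left(a \right)} = a - \left(0 - 5\right)^{2} = a - \left(-5\right)^{2} = a - 25 = -25 + a$)
$P{\left(g \right)} = - 24 g$ ($P{\left(g \right)} = \left(-25 + \frac{g}{g}\right) g = \left(-25 + 1\right) g = - 24 g$)
$\left(-266233 + P{\left(-327 \right)}\right) \left(-2642021 - 4963908\right) = \left(-266233 - -7848\right) \left(-2642021 - 4963908\right) = \left(-266233 + 7848\right) \left(-7605929\right) = \left(-258385\right) \left(-7605929\right) = 1965257964665$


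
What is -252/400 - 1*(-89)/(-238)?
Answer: -11947/11900 ≈ -1.0040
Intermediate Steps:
-252/400 - 1*(-89)/(-238) = -252*1/400 + 89*(-1/238) = -63/100 - 89/238 = -11947/11900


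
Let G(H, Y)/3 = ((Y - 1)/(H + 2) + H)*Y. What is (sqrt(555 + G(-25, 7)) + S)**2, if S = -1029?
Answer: 24353907/23 - 4116*sqrt(3243)/23 ≈ 1.0487e+6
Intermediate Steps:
G(H, Y) = 3*Y*(H + (-1 + Y)/(2 + H)) (G(H, Y) = 3*(((Y - 1)/(H + 2) + H)*Y) = 3*(((-1 + Y)/(2 + H) + H)*Y) = 3*((H + (-1 + Y)/(2 + H))*Y) = 3*(Y*(H + (-1 + Y)/(2 + H))) = 3*Y*(H + (-1 + Y)/(2 + H)))
(sqrt(555 + G(-25, 7)) + S)**2 = (sqrt(555 + 3*7*(-1 + 7 + (-25)**2 + 2*(-25))/(2 - 25)) - 1029)**2 = (sqrt(555 + 3*7*(-1 + 7 + 625 - 50)/(-23)) - 1029)**2 = (sqrt(555 + 3*7*(-1/23)*581) - 1029)**2 = (sqrt(555 - 12201/23) - 1029)**2 = (sqrt(564/23) - 1029)**2 = (2*sqrt(3243)/23 - 1029)**2 = (-1029 + 2*sqrt(3243)/23)**2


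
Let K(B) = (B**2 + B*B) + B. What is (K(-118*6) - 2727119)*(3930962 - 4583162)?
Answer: 1125240007800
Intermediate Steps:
K(B) = B + 2*B**2 (K(B) = (B**2 + B**2) + B = 2*B**2 + B = B + 2*B**2)
(K(-118*6) - 2727119)*(3930962 - 4583162) = ((-118*6)*(1 + 2*(-118*6)) - 2727119)*(3930962 - 4583162) = (-708*(1 + 2*(-708)) - 2727119)*(-652200) = (-708*(1 - 1416) - 2727119)*(-652200) = (-708*(-1415) - 2727119)*(-652200) = (1001820 - 2727119)*(-652200) = -1725299*(-652200) = 1125240007800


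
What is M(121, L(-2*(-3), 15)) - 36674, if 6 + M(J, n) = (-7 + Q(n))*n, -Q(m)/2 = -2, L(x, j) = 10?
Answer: -36710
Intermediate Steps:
Q(m) = 4 (Q(m) = -2*(-2) = 4)
M(J, n) = -6 - 3*n (M(J, n) = -6 + (-7 + 4)*n = -6 - 3*n)
M(121, L(-2*(-3), 15)) - 36674 = (-6 - 3*10) - 36674 = (-6 - 30) - 36674 = -36 - 36674 = -36710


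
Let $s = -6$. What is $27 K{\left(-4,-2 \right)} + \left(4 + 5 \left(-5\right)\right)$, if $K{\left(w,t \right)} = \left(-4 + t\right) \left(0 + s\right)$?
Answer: $951$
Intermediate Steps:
$K{\left(w,t \right)} = 24 - 6 t$ ($K{\left(w,t \right)} = \left(-4 + t\right) \left(0 - 6\right) = \left(-4 + t\right) \left(-6\right) = 24 - 6 t$)
$27 K{\left(-4,-2 \right)} + \left(4 + 5 \left(-5\right)\right) = 27 \left(24 - -12\right) + \left(4 + 5 \left(-5\right)\right) = 27 \left(24 + 12\right) + \left(4 - 25\right) = 27 \cdot 36 - 21 = 972 - 21 = 951$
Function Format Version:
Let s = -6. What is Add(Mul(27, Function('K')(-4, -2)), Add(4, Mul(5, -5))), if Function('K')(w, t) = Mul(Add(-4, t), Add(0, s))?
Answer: 951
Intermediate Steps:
Function('K')(w, t) = Add(24, Mul(-6, t)) (Function('K')(w, t) = Mul(Add(-4, t), Add(0, -6)) = Mul(Add(-4, t), -6) = Add(24, Mul(-6, t)))
Add(Mul(27, Function('K')(-4, -2)), Add(4, Mul(5, -5))) = Add(Mul(27, Add(24, Mul(-6, -2))), Add(4, Mul(5, -5))) = Add(Mul(27, Add(24, 12)), Add(4, -25)) = Add(Mul(27, 36), -21) = Add(972, -21) = 951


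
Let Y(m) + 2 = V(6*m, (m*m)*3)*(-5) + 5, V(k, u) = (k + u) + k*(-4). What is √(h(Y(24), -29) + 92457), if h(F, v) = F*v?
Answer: √280290 ≈ 529.42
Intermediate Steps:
V(k, u) = u - 3*k (V(k, u) = (k + u) - 4*k = u - 3*k)
Y(m) = 3 - 15*m² + 90*m (Y(m) = -2 + (((m*m)*3 - 18*m)*(-5) + 5) = -2 + ((m²*3 - 18*m)*(-5) + 5) = -2 + ((3*m² - 18*m)*(-5) + 5) = -2 + ((-18*m + 3*m²)*(-5) + 5) = -2 + ((-15*m² + 90*m) + 5) = -2 + (5 - 15*m² + 90*m) = 3 - 15*m² + 90*m)
√(h(Y(24), -29) + 92457) = √((3 - 15*24² + 90*24)*(-29) + 92457) = √((3 - 15*576 + 2160)*(-29) + 92457) = √((3 - 8640 + 2160)*(-29) + 92457) = √(-6477*(-29) + 92457) = √(187833 + 92457) = √280290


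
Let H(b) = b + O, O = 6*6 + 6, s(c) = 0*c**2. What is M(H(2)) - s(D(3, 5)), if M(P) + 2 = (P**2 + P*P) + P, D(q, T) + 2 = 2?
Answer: 3914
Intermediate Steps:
D(q, T) = 0 (D(q, T) = -2 + 2 = 0)
s(c) = 0
O = 42 (O = 36 + 6 = 42)
H(b) = 42 + b (H(b) = b + 42 = 42 + b)
M(P) = -2 + P + 2*P**2 (M(P) = -2 + ((P**2 + P*P) + P) = -2 + ((P**2 + P**2) + P) = -2 + (2*P**2 + P) = -2 + (P + 2*P**2) = -2 + P + 2*P**2)
M(H(2)) - s(D(3, 5)) = (-2 + (42 + 2) + 2*(42 + 2)**2) - 1*0 = (-2 + 44 + 2*44**2) + 0 = (-2 + 44 + 2*1936) + 0 = (-2 + 44 + 3872) + 0 = 3914 + 0 = 3914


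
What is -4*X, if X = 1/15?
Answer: -4/15 ≈ -0.26667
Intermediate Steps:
X = 1/15 ≈ 0.066667
-4*X = -4*1/15 = -4/15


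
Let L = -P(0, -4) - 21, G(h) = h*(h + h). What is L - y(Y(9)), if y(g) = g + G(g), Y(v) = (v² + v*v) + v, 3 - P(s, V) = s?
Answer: -58677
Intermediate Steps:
P(s, V) = 3 - s
G(h) = 2*h² (G(h) = h*(2*h) = 2*h²)
Y(v) = v + 2*v² (Y(v) = (v² + v²) + v = 2*v² + v = v + 2*v²)
y(g) = g + 2*g²
L = -24 (L = -(3 - 1*0) - 21 = -(3 + 0) - 21 = -1*3 - 21 = -3 - 21 = -24)
L - y(Y(9)) = -24 - 9*(1 + 2*9)*(1 + 2*(9*(1 + 2*9))) = -24 - 9*(1 + 18)*(1 + 2*(9*(1 + 18))) = -24 - 9*19*(1 + 2*(9*19)) = -24 - 171*(1 + 2*171) = -24 - 171*(1 + 342) = -24 - 171*343 = -24 - 1*58653 = -24 - 58653 = -58677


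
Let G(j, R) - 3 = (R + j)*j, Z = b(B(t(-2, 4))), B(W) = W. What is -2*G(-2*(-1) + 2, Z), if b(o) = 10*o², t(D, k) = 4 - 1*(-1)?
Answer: -2038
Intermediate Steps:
t(D, k) = 5 (t(D, k) = 4 + 1 = 5)
Z = 250 (Z = 10*5² = 10*25 = 250)
G(j, R) = 3 + j*(R + j) (G(j, R) = 3 + (R + j)*j = 3 + j*(R + j))
-2*G(-2*(-1) + 2, Z) = -2*(3 + (-2*(-1) + 2)² + 250*(-2*(-1) + 2)) = -2*(3 + (2 + 2)² + 250*(2 + 2)) = -2*(3 + 4² + 250*4) = -2*(3 + 16 + 1000) = -2*1019 = -2038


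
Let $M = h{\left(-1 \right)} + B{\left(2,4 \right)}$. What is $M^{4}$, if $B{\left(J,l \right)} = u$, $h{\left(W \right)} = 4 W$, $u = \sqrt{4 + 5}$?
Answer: $1$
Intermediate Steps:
$u = 3$ ($u = \sqrt{9} = 3$)
$B{\left(J,l \right)} = 3$
$M = -1$ ($M = 4 \left(-1\right) + 3 = -4 + 3 = -1$)
$M^{4} = \left(-1\right)^{4} = 1$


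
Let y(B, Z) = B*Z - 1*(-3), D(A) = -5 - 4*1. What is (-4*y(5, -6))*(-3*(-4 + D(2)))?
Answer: 4212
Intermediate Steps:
D(A) = -9 (D(A) = -5 - 4 = -9)
y(B, Z) = 3 + B*Z (y(B, Z) = B*Z + 3 = 3 + B*Z)
(-4*y(5, -6))*(-3*(-4 + D(2))) = (-4*(3 + 5*(-6)))*(-3*(-4 - 9)) = (-4*(3 - 30))*(-3*(-13)) = -4*(-27)*39 = 108*39 = 4212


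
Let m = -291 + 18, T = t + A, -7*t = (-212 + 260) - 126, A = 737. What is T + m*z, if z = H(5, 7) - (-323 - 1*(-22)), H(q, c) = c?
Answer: -583351/7 ≈ -83336.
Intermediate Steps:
t = 78/7 (t = -((-212 + 260) - 126)/7 = -(48 - 126)/7 = -⅐*(-78) = 78/7 ≈ 11.143)
T = 5237/7 (T = 78/7 + 737 = 5237/7 ≈ 748.14)
m = -273
z = 308 (z = 7 - (-323 - 1*(-22)) = 7 - (-323 + 22) = 7 - 1*(-301) = 7 + 301 = 308)
T + m*z = 5237/7 - 273*308 = 5237/7 - 84084 = -583351/7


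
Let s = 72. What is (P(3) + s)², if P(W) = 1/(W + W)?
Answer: 187489/36 ≈ 5208.0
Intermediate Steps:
P(W) = 1/(2*W)
(P(3) + s)² = ((½)/3 + 72)² = ((½)*(⅓) + 72)² = (⅙ + 72)² = (433/6)² = 187489/36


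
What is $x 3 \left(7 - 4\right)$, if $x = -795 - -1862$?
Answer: $9603$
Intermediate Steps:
$x = 1067$ ($x = -795 + 1862 = 1067$)
$x 3 \left(7 - 4\right) = 1067 \cdot 3 \left(7 - 4\right) = 1067 \cdot 3 \cdot 3 = 1067 \cdot 9 = 9603$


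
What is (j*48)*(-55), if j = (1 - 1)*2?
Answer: 0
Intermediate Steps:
j = 0 (j = 0*2 = 0)
(j*48)*(-55) = (0*48)*(-55) = 0*(-55) = 0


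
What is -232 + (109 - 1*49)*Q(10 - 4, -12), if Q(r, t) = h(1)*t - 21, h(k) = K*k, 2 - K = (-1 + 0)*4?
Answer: -5812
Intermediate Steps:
K = 6 (K = 2 - (-1 + 0)*4 = 2 - (-1)*4 = 2 - 1*(-4) = 2 + 4 = 6)
h(k) = 6*k
Q(r, t) = -21 + 6*t (Q(r, t) = (6*1)*t - 21 = 6*t - 21 = -21 + 6*t)
-232 + (109 - 1*49)*Q(10 - 4, -12) = -232 + (109 - 1*49)*(-21 + 6*(-12)) = -232 + (109 - 49)*(-21 - 72) = -232 + 60*(-93) = -232 - 5580 = -5812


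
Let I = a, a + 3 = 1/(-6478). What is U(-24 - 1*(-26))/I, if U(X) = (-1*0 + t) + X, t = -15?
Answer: 6478/1495 ≈ 4.3331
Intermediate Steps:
U(X) = -15 + X (U(X) = (-1*0 - 15) + X = (0 - 15) + X = -15 + X)
a = -19435/6478 (a = -3 + 1/(-6478) = -3 - 1/6478 = -19435/6478 ≈ -3.0002)
I = -19435/6478 ≈ -3.0002
U(-24 - 1*(-26))/I = (-15 + (-24 - 1*(-26)))/(-19435/6478) = (-15 + (-24 + 26))*(-6478/19435) = (-15 + 2)*(-6478/19435) = -13*(-6478/19435) = 6478/1495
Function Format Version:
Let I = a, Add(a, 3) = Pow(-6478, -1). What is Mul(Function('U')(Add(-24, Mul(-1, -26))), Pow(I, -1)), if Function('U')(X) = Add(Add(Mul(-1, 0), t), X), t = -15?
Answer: Rational(6478, 1495) ≈ 4.3331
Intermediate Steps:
Function('U')(X) = Add(-15, X) (Function('U')(X) = Add(Add(Mul(-1, 0), -15), X) = Add(Add(0, -15), X) = Add(-15, X))
a = Rational(-19435, 6478) (a = Add(-3, Pow(-6478, -1)) = Add(-3, Rational(-1, 6478)) = Rational(-19435, 6478) ≈ -3.0002)
I = Rational(-19435, 6478) ≈ -3.0002
Mul(Function('U')(Add(-24, Mul(-1, -26))), Pow(I, -1)) = Mul(Add(-15, Add(-24, Mul(-1, -26))), Pow(Rational(-19435, 6478), -1)) = Mul(Add(-15, Add(-24, 26)), Rational(-6478, 19435)) = Mul(Add(-15, 2), Rational(-6478, 19435)) = Mul(-13, Rational(-6478, 19435)) = Rational(6478, 1495)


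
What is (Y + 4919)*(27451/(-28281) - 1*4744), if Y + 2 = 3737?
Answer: -1161302024810/28281 ≈ -4.1063e+7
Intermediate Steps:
Y = 3735 (Y = -2 + 3737 = 3735)
(Y + 4919)*(27451/(-28281) - 1*4744) = (3735 + 4919)*(27451/(-28281) - 1*4744) = 8654*(27451*(-1/28281) - 4744) = 8654*(-27451/28281 - 4744) = 8654*(-134192515/28281) = -1161302024810/28281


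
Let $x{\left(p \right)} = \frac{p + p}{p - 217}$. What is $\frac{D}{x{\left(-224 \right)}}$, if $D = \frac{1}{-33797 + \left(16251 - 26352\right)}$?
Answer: $- \frac{63}{2809472} \approx -2.2424 \cdot 10^{-5}$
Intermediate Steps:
$x{\left(p \right)} = \frac{2 p}{-217 + p}$
$D = - \frac{1}{43898}$ ($D = \frac{1}{-33797 + \left(16251 - 26352\right)} = \frac{1}{-33797 - 10101} = \frac{1}{-43898} = - \frac{1}{43898} \approx -2.278 \cdot 10^{-5}$)
$\frac{D}{x{\left(-224 \right)}} = - \frac{1}{43898 \cdot 2 \left(-224\right) \frac{1}{-217 - 224}} = - \frac{1}{43898 \cdot 2 \left(-224\right) \frac{1}{-441}} = - \frac{1}{43898 \cdot 2 \left(-224\right) \left(- \frac{1}{441}\right)} = - \frac{1}{43898 \cdot \frac{64}{63}} = \left(- \frac{1}{43898}\right) \frac{63}{64} = - \frac{63}{2809472}$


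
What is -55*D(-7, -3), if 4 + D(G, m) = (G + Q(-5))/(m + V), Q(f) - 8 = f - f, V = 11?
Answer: 1705/8 ≈ 213.13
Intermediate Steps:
Q(f) = 8 (Q(f) = 8 + (f - f) = 8 + 0 = 8)
D(G, m) = -4 + (8 + G)/(11 + m) (D(G, m) = -4 + (G + 8)/(m + 11) = -4 + (8 + G)/(11 + m))
-55*D(-7, -3) = -55*(-36 - 7 - 4*(-3))/(11 - 3) = -55*(-36 - 7 + 12)/8 = -55*(-31)/8 = -55*(-31/8) = 1705/8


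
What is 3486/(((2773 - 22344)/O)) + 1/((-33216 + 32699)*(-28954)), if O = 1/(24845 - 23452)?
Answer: -7450775935/58299550530122 ≈ -0.00012780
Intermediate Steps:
O = 1/1393 ≈ 0.00071787
3486/(((2773 - 22344)/O)) + 1/((-33216 + 32699)*(-28954)) = 3486/(((2773 - 22344)/(1/1393))) + 1/((-33216 + 32699)*(-28954)) = 3486/((-19571*1393)) - 1/28954/(-517) = 3486/(-27262403) - 1/517*(-1/28954) = 3486*(-1/27262403) + 1/14969218 = -498/3894629 + 1/14969218 = -7450775935/58299550530122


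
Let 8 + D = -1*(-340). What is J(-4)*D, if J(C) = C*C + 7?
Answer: 7636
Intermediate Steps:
J(C) = 7 + C² (J(C) = C² + 7 = 7 + C²)
D = 332 (D = -8 - 1*(-340) = -8 + 340 = 332)
J(-4)*D = (7 + (-4)²)*332 = (7 + 16)*332 = 23*332 = 7636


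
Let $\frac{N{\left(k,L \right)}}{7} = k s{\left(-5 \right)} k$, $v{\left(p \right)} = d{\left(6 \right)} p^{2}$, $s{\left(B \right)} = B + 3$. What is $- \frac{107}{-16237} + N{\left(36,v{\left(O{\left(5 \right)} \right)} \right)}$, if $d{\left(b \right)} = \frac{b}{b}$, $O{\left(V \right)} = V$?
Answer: $- \frac{294604021}{16237} \approx -18144.0$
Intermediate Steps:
$s{\left(B \right)} = 3 + B$
$d{\left(b \right)} = 1$
$v{\left(p \right)} = p^{2}$ ($v{\left(p \right)} = 1 p^{2} = p^{2}$)
$N{\left(k,L \right)} = - 14 k^{2}$ ($N{\left(k,L \right)} = 7 k \left(3 - 5\right) k = 7 k \left(-2\right) k = 7 - 2 k k = 7 \left(- 2 k^{2}\right) = - 14 k^{2}$)
$- \frac{107}{-16237} + N{\left(36,v{\left(O{\left(5 \right)} \right)} \right)} = - \frac{107}{-16237} - 14 \cdot 36^{2} = \left(-107\right) \left(- \frac{1}{16237}\right) - 18144 = \frac{107}{16237} - 18144 = - \frac{294604021}{16237}$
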